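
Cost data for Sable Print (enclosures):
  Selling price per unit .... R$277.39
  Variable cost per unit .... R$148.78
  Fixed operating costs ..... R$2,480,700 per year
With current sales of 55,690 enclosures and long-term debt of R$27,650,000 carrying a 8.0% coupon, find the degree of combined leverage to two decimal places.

2.90

Contribution at this volume is 55,690 × R$128.61 = R$7,162,290.90.
Subtracting fixed costs: EBIT = R$7,162,290.90 − R$2,480,700 = R$4,681,590.90. Interest = R$2,212,000.00.
DOL = R$7,162,290.90 ÷ R$4,681,590.90 = 1.5299; DFL = R$4,681,590.90 ÷ R$2,469,590.90 = 1.8957.
DCL = DOL × DFL = 1.5299 × 1.8957 = 2.9002.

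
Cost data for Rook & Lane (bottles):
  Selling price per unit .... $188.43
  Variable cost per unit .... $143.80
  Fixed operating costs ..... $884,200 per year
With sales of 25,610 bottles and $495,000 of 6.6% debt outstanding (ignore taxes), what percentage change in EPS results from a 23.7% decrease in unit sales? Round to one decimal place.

-119.8%

Contribution at this volume is 25,610 × $44.63 = $1,142,974.30.
Subtracting fixed costs: EBIT = $1,142,974.30 − $884,200 = $258,774.30.
Interest = $32,670.00, so EBIT − I = $226,104.30.
DCL = total CM / (EBIT − I) = $1,142,974.30 / $226,104.30 = 5.0551.
EPS therefore changes by 5.0551 × (-23.7%) = -119.8%.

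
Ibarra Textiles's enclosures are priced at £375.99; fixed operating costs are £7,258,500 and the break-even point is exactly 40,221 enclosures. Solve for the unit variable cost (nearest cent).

At break-even, FC = Q × (P − VC), so P − VC = £7,258,500 ÷ 40,221 = £180.4654.
Variable cost per unit = £375.99 − £180.4654 = £195.52.

£195.52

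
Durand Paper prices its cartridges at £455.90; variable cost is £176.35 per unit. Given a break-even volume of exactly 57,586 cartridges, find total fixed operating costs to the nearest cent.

£16,098,166.30

Each unit contributes £455.90 − £176.35 = £279.55.
Since BE = FC / CM, FC = 57,586 × £279.55 = £16,098,166.30.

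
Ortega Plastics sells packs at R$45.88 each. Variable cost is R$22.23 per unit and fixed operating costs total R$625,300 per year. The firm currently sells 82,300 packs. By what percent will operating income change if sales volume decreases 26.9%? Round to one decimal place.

-39.6%

At 82,300 units, contribution = 82,300 × R$23.65 = R$1,946,395.00.
EBIT = R$1,946,395.00 − R$625,300 = R$1,321,095.00.
DOL = contribution ÷ EBIT = R$1,946,395.00 ÷ R$1,321,095.00 = 1.4733.
Operating income changes by 1.4733 × -26.9% = -39.6%.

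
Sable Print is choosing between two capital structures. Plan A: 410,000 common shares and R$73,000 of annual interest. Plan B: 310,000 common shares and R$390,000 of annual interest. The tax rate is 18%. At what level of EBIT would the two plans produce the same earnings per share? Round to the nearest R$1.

R$1,372,700

Set EPS_A = EPS_B: (EBIT − R$73,000)(1 − 0.18) ÷ 410,000 = (EBIT − R$390,000)(1 − 0.18) ÷ 310,000.
Cancelling (1 − t) and cross-multiplying: 310,000·(EBIT − 73,000) = 410,000·(EBIT − 390,000).
Solving, EBIT = (390,000·410,000 − 73,000·310,000) / (410,000 − 310,000) = 137,270,000,000 / 100,000 = 1,372,700.00.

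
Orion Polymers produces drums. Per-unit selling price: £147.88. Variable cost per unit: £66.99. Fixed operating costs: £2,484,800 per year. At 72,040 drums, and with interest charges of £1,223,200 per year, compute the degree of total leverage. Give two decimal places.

2.75

At 72,040 units, contribution = 72,040 × £80.89 = £5,827,315.60.
Subtracting fixed costs: EBIT = £5,827,315.60 − £2,484,800 = £3,342,515.60. Interest = £1,223,200.00, so EBIT − I = £2,119,315.60.
DCL = contribution ÷ (EBIT − I) = £5,827,315.60 ÷ £2,119,315.60 = 2.7496.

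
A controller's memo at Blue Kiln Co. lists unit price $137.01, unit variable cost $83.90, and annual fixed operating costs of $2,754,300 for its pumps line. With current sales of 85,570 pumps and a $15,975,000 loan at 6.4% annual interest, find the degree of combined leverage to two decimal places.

At 85,570 units, contribution = 85,570 × $53.11 = $4,544,622.70.
Operating income = contribution − fixed costs = $4,544,622.70 − $2,754,300 = $1,790,322.70. Interest = $1,022,400.00, so EBIT − I = $767,922.70.
Degree of total leverage = total CM / (EBIT − interest) = $4,544,622.70 / $767,922.70 = 5.9181.

5.92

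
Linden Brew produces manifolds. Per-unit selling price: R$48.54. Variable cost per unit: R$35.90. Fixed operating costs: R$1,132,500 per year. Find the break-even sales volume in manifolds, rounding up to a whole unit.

Each unit contributes R$48.54 − R$35.90 = R$12.64.
Break-even Q = R$1,132,500 / R$12.64 = 89,596.52 → 89,597 manifolds.

89,597 manifolds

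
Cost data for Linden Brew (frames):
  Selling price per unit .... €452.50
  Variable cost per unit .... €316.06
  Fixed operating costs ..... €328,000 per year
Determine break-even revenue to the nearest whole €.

€1,087,804

CM per unit = €452.50 − €316.06 = €136.44; CM ratio = €136.44 / €452.50 = 0.3015.
Break-even sales = FC ÷ CM ratio = €328,000 × €452.50 / €136.44 = €1,087,804.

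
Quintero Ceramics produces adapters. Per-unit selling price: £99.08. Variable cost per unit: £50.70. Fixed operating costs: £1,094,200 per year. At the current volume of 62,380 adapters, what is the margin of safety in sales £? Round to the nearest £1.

Each unit contributes £99.08 − £50.70 = £48.38. Break-even units = £1,094,200 ÷ £48.38 = 22,616.78; break-even revenue = 22,616.78 × £99.08 = £2,240,870.94.
Actual sales revenue = 62,380 × £99.08 = £6,180,610.40.
Margin of safety = £6,180,610.40 − £2,240,870.94 = £3,939,739.

£3,939,739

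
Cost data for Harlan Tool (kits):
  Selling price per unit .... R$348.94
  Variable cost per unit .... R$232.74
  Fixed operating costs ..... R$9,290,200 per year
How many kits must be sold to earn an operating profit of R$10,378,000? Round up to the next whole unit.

Each unit contributes R$348.94 − R$232.74 = R$116.20.
Need Q such that Q × R$116.20 − R$9,290,200 = R$10,378,000, i.e. Q = R$19,668,200 / R$116.20 = 169,261.62 → 169,262.

169,262 kits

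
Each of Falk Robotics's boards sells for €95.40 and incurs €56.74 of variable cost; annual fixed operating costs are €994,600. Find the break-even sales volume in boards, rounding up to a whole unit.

25,727 boards

Unit CM = price − variable cost = €95.40 − €56.74 = €38.66.
Break-even Q = €994,600 / €38.66 = 25,726.85 → 25,727 boards.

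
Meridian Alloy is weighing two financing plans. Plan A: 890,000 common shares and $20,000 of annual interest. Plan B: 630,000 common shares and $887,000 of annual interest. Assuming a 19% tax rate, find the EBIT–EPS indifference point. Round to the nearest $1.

$2,987,808

Set EPS_A = EPS_B: (EBIT − $20,000)(1 − 0.19) ÷ 890,000 = (EBIT − $887,000)(1 − 0.19) ÷ 630,000.
Cancelling (1 − t) and cross-multiplying: 630,000·(EBIT − 20,000) = 890,000·(EBIT − 887,000).
Solving, EBIT = (887,000·890,000 − 20,000·630,000) / (890,000 − 630,000) = 776,830,000,000 / 260,000 = 2,987,807.69.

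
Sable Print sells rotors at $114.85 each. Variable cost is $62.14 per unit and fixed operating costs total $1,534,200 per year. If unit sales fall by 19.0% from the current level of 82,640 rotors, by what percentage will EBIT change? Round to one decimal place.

At 82,640 units, contribution = 82,640 × $52.71 = $4,355,954.40.
Operating income = contribution − fixed costs = $4,355,954.40 − $1,534,200 = $2,821,754.40.
DOL = contribution ÷ EBIT = $4,355,954.40 ÷ $2,821,754.40 = 1.5437.
%ΔEBIT = DOL × %ΔSales = 1.5437 × -19.0% = -29.3%.

-29.3%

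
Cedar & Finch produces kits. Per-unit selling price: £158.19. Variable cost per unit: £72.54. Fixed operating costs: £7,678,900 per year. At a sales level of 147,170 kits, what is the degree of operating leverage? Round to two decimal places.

2.56

At 147,170 units, contribution = 147,170 × £85.65 = £12,605,110.50.
Operating income = contribution − fixed costs = £12,605,110.50 − £7,678,900 = £4,926,210.50.
So DOL = total CM / EBIT = £12,605,110.50 / £4,926,210.50 = 2.5588.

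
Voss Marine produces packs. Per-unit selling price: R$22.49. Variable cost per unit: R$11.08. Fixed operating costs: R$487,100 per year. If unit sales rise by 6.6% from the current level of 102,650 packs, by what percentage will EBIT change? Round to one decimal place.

Contribution at this volume is 102,650 × R$11.41 = R$1,171,236.50.
Subtracting fixed costs: EBIT = R$1,171,236.50 − R$487,100 = R$684,136.50.
So DOL = total CM / EBIT = R$1,171,236.50 / R$684,136.50 = 1.7120.
%ΔEBIT = DOL × %ΔSales = 1.7120 × +6.6% = +11.3%.

+11.3%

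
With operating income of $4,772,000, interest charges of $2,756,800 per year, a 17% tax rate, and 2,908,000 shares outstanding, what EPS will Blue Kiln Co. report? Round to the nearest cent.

Interest = $2,756,800.00, so EBT = $4,772,000 − $2,756,800.00 = $2,015,200.00.
Net income = $2,015,200.00 × (1 − 0.17) = $1,672,616.00.
Per share: $1,672,616.00 / 2,908,000 shares = $0.58.

$0.58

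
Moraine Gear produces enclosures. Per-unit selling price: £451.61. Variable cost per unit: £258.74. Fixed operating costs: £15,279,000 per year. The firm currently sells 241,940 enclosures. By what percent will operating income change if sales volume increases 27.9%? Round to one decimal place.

Contribution at this volume is 241,940 × £192.87 = £46,662,967.80.
Subtracting fixed costs: EBIT = £46,662,967.80 − £15,279,000 = £31,383,967.80.
DOL = contribution ÷ EBIT = £46,662,967.80 ÷ £31,383,967.80 = 1.4868.
So EBIT moves 1.4868 × (+27.9%) = +41.5%.

+41.5%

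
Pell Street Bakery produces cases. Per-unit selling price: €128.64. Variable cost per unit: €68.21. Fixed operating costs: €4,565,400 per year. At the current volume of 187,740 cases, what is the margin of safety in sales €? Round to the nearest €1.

Each unit contributes €128.64 − €68.21 = €60.43. Break-even units = €4,565,400 ÷ €60.43 = 75,548.57; break-even revenue = 75,548.57 × €128.64 = €9,718,567.86.
Current sales = 187,740 × €128.64 = €24,150,873.60.
Margin of safety = €24,150,873.60 − €9,718,567.86 = €14,432,306.

€14,432,306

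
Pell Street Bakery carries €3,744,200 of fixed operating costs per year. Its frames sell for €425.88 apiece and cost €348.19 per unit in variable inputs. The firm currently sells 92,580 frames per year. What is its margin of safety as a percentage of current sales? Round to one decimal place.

47.9%

Contribution margin per unit = €425.88 − €348.19 = €77.69. Break-even units = €3,744,200 ÷ €77.69 = 48,194.10; break-even revenue = 48,194.10 × €425.88 = €20,524,905.34.
Current sales = 92,580 × €425.88 = €39,427,970.40.
Margin of safety = (€39,427,970.40 − €20,524,905.34) ÷ €39,427,970.40 = 47.9%.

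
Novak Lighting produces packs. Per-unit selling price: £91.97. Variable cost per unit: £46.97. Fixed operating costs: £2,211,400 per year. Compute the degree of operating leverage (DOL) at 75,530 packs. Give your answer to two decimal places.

2.86

At 75,530 units, contribution = 75,530 × £45.00 = £3,398,850.00.
EBIT = £3,398,850.00 − £2,211,400 = £1,187,450.00.
Degree of operating leverage = £3,398,850.00 / £1,187,450.00 = 2.8623.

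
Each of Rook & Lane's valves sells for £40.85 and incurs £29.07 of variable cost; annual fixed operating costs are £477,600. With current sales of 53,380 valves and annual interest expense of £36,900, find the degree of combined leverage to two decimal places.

Total contribution margin = 53,380 × £11.78 = £628,816.40.
Subtracting fixed costs: EBIT = £628,816.40 − £477,600 = £151,216.40. Interest = £36,900.00, so EBIT − I = £114,316.40.
DCL = contribution ÷ (EBIT − I) = £628,816.40 ÷ £114,316.40 = 5.5007.

5.50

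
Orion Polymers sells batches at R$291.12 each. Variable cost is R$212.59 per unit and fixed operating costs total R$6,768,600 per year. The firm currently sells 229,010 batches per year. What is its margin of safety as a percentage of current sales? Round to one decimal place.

Each unit contributes R$291.12 − R$212.59 = R$78.53. Break-even units = R$6,768,600 ÷ R$78.53 = 86,191.26; break-even revenue = 86,191.26 × R$291.12 = R$25,092,000.92.
Actual sales revenue = 229,010 × R$291.12 = R$66,669,391.20.
Margin of safety = (R$66,669,391.20 − R$25,092,000.92) ÷ R$66,669,391.20 = 62.4%.

62.4%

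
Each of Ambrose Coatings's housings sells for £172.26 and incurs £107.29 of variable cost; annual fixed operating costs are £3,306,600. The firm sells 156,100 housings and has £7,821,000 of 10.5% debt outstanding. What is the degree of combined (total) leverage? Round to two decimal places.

1.69

Total contribution margin = 156,100 × £64.97 = £10,141,817.00.
Operating income = contribution − fixed costs = £10,141,817.00 − £3,306,600 = £6,835,217.00. Interest = £821,205.00, so EBIT − I = £6,014,012.00.
DCL = contribution ÷ (EBIT − I) = £10,141,817.00 ÷ £6,014,012.00 = 1.6864.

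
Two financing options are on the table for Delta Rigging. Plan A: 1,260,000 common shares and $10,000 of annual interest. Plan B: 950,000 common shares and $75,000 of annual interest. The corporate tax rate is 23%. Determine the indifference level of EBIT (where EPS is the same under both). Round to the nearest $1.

At indifference, (EBIT − 10,000)(1 − t)/1,260,000 = (EBIT − 75,000)(1 − t)/950,000.
Cancelling (1 − t) and cross-multiplying: 950,000·(EBIT − 10,000) = 1,260,000·(EBIT − 75,000).
EBIT × (1,260,000 − 950,000) = 75,000 × 1,260,000 − 10,000 × 950,000 = 85,000,000,000, so EBIT = 85,000,000,000 ÷ 310,000 = 274,193.55.

$274,194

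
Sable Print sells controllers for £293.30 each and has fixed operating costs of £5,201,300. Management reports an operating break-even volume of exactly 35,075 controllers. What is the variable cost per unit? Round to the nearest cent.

At break-even, FC = Q × (P − VC), so P − VC = £5,201,300 ÷ 35,075 = £148.2908.
Variable cost per unit = £293.30 − £148.2908 = £145.01.

£145.01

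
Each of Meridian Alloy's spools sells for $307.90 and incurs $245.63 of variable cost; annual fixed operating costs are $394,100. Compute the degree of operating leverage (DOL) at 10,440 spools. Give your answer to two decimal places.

Total contribution margin = 10,440 × $62.27 = $650,098.80.
Subtracting fixed costs: EBIT = $650,098.80 − $394,100 = $255,998.80.
DOL = contribution ÷ EBIT = $650,098.80 ÷ $255,998.80 = 2.5395.

2.54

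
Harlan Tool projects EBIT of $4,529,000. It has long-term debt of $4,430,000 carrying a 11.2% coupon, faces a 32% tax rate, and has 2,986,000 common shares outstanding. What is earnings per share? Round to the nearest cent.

Interest = $496,160.00, so EBT = $4,529,000 − $496,160.00 = $4,032,840.00.
After tax at 32%: net income = $4,032,840.00 × 0.68 = $2,742,331.20.
Per share: $2,742,331.20 / 2,986,000 shares = $0.92.

$0.92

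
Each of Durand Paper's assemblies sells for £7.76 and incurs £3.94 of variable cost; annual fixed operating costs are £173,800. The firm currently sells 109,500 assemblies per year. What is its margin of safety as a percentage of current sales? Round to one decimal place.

58.4%

Contribution margin per unit = £7.76 − £3.94 = £3.82. Break-even units = £173,800 ÷ £3.82 = 45,497.38; break-even revenue = 45,497.38 × £7.76 = £353,059.69.
Actual sales revenue = 109,500 × £7.76 = £849,720.00.
Margin of safety = (£849,720.00 − £353,059.69) ÷ £849,720.00 = 58.4%.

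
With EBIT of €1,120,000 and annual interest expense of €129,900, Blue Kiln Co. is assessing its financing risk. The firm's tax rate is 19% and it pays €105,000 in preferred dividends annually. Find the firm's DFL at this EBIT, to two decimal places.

1.30

Interest = €129,900.00.
Pre-tax preferred-dividend burden = €105,000 ÷ (1 − 0.19) = €129,629.63.
DFL = EBIT ÷ [EBIT − I − D_p/(1−t)] = €1,120,000 ÷ [€1,120,000 − €129,900.00 − €129,629.63] = €1,120,000 ÷ €860,470.37 = 1.3016.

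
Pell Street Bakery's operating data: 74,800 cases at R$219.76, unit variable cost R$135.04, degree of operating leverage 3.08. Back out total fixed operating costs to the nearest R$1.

R$4,279,570

Total contribution margin = 74,800 × R$84.72 = R$6,337,056.00.
DOL = contribution / EBIT, so EBIT = R$6,337,056.00 / 3.08 = R$2,057,485.71.
And FC = contribution − EBIT = R$6,337,056.00 − R$2,057,485.71 = R$4,279,570.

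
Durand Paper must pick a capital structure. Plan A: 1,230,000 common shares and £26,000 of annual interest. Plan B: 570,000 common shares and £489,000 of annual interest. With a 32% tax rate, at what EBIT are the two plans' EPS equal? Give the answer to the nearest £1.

At indifference, (EBIT − 26,000)(1 − t)/1,230,000 = (EBIT − 489,000)(1 − t)/570,000.
The (1 − t) factor cancels: (EBIT − 26,000) × 570,000 = (EBIT − 489,000) × 1,230,000.
EBIT × (1,230,000 − 570,000) = 489,000 × 1,230,000 − 26,000 × 570,000 = 586,650,000,000, so EBIT = 586,650,000,000 ÷ 660,000 = 888,863.64.

£888,864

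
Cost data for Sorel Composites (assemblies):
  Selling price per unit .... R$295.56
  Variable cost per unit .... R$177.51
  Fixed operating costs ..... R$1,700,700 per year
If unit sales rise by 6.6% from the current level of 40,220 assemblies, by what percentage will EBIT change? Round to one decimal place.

+10.3%

Contribution at this volume is 40,220 × R$118.05 = R$4,747,971.00.
Operating income = contribution − fixed costs = R$4,747,971.00 − R$1,700,700 = R$3,047,271.00.
DOL = contribution ÷ EBIT = R$4,747,971.00 ÷ R$3,047,271.00 = 1.5581.
Operating income changes by 1.5581 × +6.6% = +10.3%.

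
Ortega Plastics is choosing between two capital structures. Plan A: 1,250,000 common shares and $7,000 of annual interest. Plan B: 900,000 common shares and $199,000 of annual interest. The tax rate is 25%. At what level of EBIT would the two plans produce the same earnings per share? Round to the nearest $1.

$692,714

Set EPS_A = EPS_B: (EBIT − $7,000)(1 − 0.25) ÷ 1,250,000 = (EBIT − $199,000)(1 − 0.25) ÷ 900,000.
The (1 − t) factor cancels: (EBIT − 7,000) × 900,000 = (EBIT − 199,000) × 1,250,000.
Solving, EBIT = (199,000·1,250,000 − 7,000·900,000) / (1,250,000 − 900,000) = 242,450,000,000 / 350,000 = 692,714.29.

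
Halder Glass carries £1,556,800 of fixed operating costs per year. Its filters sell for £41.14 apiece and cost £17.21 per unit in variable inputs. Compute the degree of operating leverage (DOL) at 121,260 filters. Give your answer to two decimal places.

2.16

At 121,260 units, contribution = 121,260 × £23.93 = £2,901,751.80.
EBIT = £2,901,751.80 − £1,556,800 = £1,344,951.80.
Degree of operating leverage = £2,901,751.80 / £1,344,951.80 = 2.1575.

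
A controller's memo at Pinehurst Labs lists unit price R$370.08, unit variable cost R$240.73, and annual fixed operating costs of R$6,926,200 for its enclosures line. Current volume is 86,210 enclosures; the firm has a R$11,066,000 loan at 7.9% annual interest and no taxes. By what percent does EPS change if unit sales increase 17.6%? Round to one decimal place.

Total contribution margin = 86,210 × R$129.35 = R$11,151,263.50.
Subtracting fixed costs: EBIT = R$11,151,263.50 − R$6,926,200 = R$4,225,063.50.
Interest = R$874,214.00, so EBIT − I = R$3,350,849.50.
DCL = total CM / (EBIT − I) = R$11,151,263.50 / R$3,350,849.50 = 3.3279.
%ΔEPS = DCL × %ΔSales = 3.3279 × +17.6% = +58.6%.

+58.6%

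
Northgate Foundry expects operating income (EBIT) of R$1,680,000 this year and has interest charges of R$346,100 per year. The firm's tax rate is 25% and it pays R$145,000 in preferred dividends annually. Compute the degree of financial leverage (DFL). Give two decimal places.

Interest = R$346,100.00.
Preferred dividends grossed up pre-tax: R$145,000 / (1 − 0.25) = R$193,333.33.
DFL = EBIT ÷ [EBIT − I − D_p/(1−t)] = R$1,680,000 ÷ [R$1,680,000 − R$346,100.00 − R$193,333.33] = R$1,680,000 ÷ R$1,140,566.67 = 1.4730.

1.47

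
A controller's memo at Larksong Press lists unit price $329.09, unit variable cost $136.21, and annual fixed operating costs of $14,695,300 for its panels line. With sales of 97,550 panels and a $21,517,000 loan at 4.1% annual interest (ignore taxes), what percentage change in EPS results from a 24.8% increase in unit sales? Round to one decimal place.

+144.1%

Contribution at this volume is 97,550 × $192.88 = $18,815,444.00.
Subtracting fixed costs: EBIT = $18,815,444.00 − $14,695,300 = $4,120,144.00.
After interest of $882,197.00, pre-tax earnings = $3,237,947.00.
DCL = total CM / (EBIT − I) = $18,815,444.00 / $3,237,947.00 = 5.8109.
%ΔEPS = DCL × %ΔSales = 5.8109 × +24.8% = +144.1%.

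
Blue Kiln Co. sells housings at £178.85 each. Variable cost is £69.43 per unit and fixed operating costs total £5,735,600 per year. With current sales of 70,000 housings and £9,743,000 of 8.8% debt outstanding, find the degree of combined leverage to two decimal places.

7.18

Contribution at this volume is 70,000 × £109.42 = £7,659,400.00.
Operating income = contribution − fixed costs = £7,659,400.00 − £5,735,600 = £1,923,800.00. Interest = £857,384.00, so EBIT − I = £1,066,416.00.
DCL = contribution ÷ (EBIT − I) = £7,659,400.00 ÷ £1,066,416.00 = 7.1824.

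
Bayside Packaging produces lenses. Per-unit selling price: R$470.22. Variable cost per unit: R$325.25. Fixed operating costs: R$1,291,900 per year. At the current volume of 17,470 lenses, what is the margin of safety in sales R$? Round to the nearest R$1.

R$4,024,378

Unit CM = price − variable cost = R$470.22 − R$325.25 = R$144.97. Break-even units = R$1,291,900 ÷ R$144.97 = 8,911.50; break-even revenue = 8,911.50 × R$470.22 = R$4,190,365.03.
Actual sales revenue = 17,470 × R$470.22 = R$8,214,743.40.
Margin of safety = R$8,214,743.40 − R$4,190,365.03 = R$4,024,378.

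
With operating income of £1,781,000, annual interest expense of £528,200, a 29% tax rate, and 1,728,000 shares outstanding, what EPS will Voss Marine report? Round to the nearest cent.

£0.51

Interest = £528,200.00, so EBT = £1,781,000 − £528,200.00 = £1,252,800.00.
Net income = £1,252,800.00 × (1 − 0.29) = £889,488.00.
Per share: £889,488.00 / 1,728,000 shares = £0.51.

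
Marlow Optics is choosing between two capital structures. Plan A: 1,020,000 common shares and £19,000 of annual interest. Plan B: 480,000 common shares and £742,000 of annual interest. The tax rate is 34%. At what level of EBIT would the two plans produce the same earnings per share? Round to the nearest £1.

Set EPS_A = EPS_B: (EBIT − £19,000)(1 − 0.34) ÷ 1,020,000 = (EBIT − £742,000)(1 − 0.34) ÷ 480,000.
The (1 − t) factor cancels: (EBIT − 19,000) × 480,000 = (EBIT − 742,000) × 1,020,000.
EBIT × (1,020,000 − 480,000) = 742,000 × 1,020,000 − 19,000 × 480,000 = 747,720,000,000, so EBIT = 747,720,000,000 ÷ 540,000 = 1,384,666.67.

£1,384,667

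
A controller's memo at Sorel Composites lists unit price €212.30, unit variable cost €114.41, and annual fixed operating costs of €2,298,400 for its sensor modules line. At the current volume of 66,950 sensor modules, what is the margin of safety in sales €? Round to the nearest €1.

Each unit contributes €212.30 − €114.41 = €97.89. Break-even units = €2,298,400 ÷ €97.89 = 23,479.42; break-even revenue = 23,479.42 × €212.30 = €4,984,679.95.
Actual sales revenue = 66,950 × €212.30 = €14,213,485.00.
Margin of safety = €14,213,485.00 − €4,984,679.95 = €9,228,805.

€9,228,805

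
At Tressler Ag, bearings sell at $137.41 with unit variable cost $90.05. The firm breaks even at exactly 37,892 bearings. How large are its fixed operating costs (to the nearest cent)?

Contribution margin per unit = $137.41 − $90.05 = $47.36.
Fixed costs = break-even units × CM = 37,892 × $47.36 = $1,794,565.12.

$1,794,565.12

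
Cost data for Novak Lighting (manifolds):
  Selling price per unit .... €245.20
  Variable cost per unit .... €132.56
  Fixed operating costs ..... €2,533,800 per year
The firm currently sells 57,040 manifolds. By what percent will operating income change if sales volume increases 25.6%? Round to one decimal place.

+42.3%

Total contribution margin = 57,040 × €112.64 = €6,424,985.60.
Operating income = contribution − fixed costs = €6,424,985.60 − €2,533,800 = €3,891,185.60.
Degree of operating leverage = €6,424,985.60 / €3,891,185.60 = 1.6512.
%ΔEBIT = DOL × %ΔSales = 1.6512 × +25.6% = +42.3%.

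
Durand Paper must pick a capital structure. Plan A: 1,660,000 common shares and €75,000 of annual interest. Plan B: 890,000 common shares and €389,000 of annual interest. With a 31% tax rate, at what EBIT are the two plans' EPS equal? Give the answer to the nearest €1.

Set EPS_A = EPS_B: (EBIT − €75,000)(1 − 0.31) ÷ 1,660,000 = (EBIT − €389,000)(1 − 0.31) ÷ 890,000.
The (1 − t) factor cancels: (EBIT − 75,000) × 890,000 = (EBIT − 389,000) × 1,660,000.
EBIT × (1,660,000 − 890,000) = 389,000 × 1,660,000 − 75,000 × 890,000 = 578,990,000,000, so EBIT = 578,990,000,000 ÷ 770,000 = 751,935.06.

€751,935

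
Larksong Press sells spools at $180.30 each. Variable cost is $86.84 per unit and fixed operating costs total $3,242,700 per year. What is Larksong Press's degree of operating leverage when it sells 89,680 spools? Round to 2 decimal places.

At 89,680 units, contribution = 89,680 × $93.46 = $8,381,492.80.
Subtracting fixed costs: EBIT = $8,381,492.80 − $3,242,700 = $5,138,792.80.
DOL = contribution ÷ EBIT = $8,381,492.80 ÷ $5,138,792.80 = 1.6310.

1.63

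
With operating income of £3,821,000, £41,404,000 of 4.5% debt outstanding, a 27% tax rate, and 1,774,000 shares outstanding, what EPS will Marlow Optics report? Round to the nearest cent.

Interest = £1,863,180.00, so EBT = £3,821,000 − £1,863,180.00 = £1,957,820.00.
After tax at 27%: net income = £1,957,820.00 × 0.73 = £1,429,208.60.
Per share: £1,429,208.60 / 1,774,000 shares = £0.81.

£0.81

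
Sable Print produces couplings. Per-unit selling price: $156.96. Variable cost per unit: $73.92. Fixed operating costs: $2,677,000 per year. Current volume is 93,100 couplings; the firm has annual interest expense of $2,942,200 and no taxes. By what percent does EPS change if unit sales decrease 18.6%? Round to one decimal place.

Contribution at this volume is 93,100 × $83.04 = $7,731,024.00.
Operating income = contribution − fixed costs = $7,731,024.00 − $2,677,000 = $5,054,024.00.
Interest = $2,942,200.00, so EBIT − I = $2,111,824.00.
Degree of combined leverage = contribution ÷ (EBIT − I) = $7,731,024.00 ÷ $2,111,824.00 = 3.6608.
%ΔEPS = DCL × %ΔSales = 3.6608 × -18.6% = -68.1%.

-68.1%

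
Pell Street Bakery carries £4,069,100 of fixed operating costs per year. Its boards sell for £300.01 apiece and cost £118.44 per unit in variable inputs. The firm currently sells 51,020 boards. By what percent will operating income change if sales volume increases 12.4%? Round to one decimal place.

At 51,020 units, contribution = 51,020 × £181.57 = £9,263,701.40.
Operating income = contribution − fixed costs = £9,263,701.40 − £4,069,100 = £5,194,601.40.
So DOL = total CM / EBIT = £9,263,701.40 / £5,194,601.40 = 1.7833.
%ΔEBIT = DOL × %ΔSales = 1.7833 × +12.4% = +22.1%.

+22.1%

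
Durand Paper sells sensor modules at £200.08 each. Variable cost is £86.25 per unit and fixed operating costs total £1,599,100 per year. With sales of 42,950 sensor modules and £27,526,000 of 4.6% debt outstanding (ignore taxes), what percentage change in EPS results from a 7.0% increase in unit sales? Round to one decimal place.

+16.9%

Contribution at this volume is 42,950 × £113.83 = £4,888,998.50.
Subtracting fixed costs: EBIT = £4,888,998.50 − £1,599,100 = £3,289,898.50.
After interest of £1,266,196.00, pre-tax earnings = £2,023,702.50.
DCL = total CM / (EBIT − I) = £4,888,998.50 / £2,023,702.50 = 2.4159.
EPS therefore changes by 2.4159 × (+7.0%) = +16.9%.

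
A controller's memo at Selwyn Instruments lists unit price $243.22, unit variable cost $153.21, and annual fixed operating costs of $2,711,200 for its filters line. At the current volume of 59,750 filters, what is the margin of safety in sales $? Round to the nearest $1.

$7,206,342

Contribution margin per unit = $243.22 − $153.21 = $90.01. Break-even units = $2,711,200 ÷ $90.01 = 30,121.10; break-even revenue = 30,121.10 × $243.22 = $7,326,053.37.
Current sales = 59,750 × $243.22 = $14,532,395.00.
Margin of safety = $14,532,395.00 − $7,326,053.37 = $7,206,342.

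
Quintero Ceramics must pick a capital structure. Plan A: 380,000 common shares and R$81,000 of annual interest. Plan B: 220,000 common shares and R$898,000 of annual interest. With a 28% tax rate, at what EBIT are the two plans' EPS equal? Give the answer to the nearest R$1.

At indifference, (EBIT − 81,000)(1 − t)/380,000 = (EBIT − 898,000)(1 − t)/220,000.
Cancelling (1 − t) and cross-multiplying: 220,000·(EBIT − 81,000) = 380,000·(EBIT − 898,000).
Solving, EBIT = (898,000·380,000 − 81,000·220,000) / (380,000 − 220,000) = 323,420,000,000 / 160,000 = 2,021,375.00.

R$2,021,375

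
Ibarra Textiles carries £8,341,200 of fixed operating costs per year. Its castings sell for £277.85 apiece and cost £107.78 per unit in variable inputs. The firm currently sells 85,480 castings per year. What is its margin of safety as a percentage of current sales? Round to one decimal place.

42.6%

Contribution margin per unit = £277.85 − £107.78 = £170.07. Break-even units = £8,341,200 ÷ £170.07 = 49,045.69; break-even revenue = 49,045.69 × £277.85 = £13,627,344.15.
Current sales = 85,480 × £277.85 = £23,750,618.00.
Margin of safety = (£23,750,618.00 − £13,627,344.15) ÷ £23,750,618.00 = 42.6%.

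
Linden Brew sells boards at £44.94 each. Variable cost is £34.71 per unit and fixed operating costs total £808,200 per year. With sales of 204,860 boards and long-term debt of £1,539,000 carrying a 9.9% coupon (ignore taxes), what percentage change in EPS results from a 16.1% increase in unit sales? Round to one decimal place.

+29.7%

Contribution at this volume is 204,860 × £10.23 = £2,095,717.80.
EBIT = £2,095,717.80 − £808,200 = £1,287,517.80.
After interest of £152,361.00, pre-tax earnings = £1,135,156.80.
DCL = total CM / (EBIT − I) = £2,095,717.80 / £1,135,156.80 = 1.8462.
%ΔEPS = DCL × %ΔSales = 1.8462 × +16.1% = +29.7%.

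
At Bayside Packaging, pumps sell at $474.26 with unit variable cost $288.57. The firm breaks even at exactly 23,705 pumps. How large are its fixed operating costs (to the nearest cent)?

$4,401,781.45

Each unit contributes $474.26 − $288.57 = $185.69.
Fixed costs = break-even units × CM = 23,705 × $185.69 = $4,401,781.45.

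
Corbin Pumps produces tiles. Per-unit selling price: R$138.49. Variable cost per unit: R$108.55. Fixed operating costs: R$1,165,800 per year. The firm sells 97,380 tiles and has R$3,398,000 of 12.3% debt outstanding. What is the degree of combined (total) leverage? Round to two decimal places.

2.19

Contribution at this volume is 97,380 × R$29.94 = R$2,915,557.20.
EBIT = R$2,915,557.20 − R$1,165,800 = R$1,749,757.20. Interest = R$417,954.00, so EBIT − I = R$1,331,803.20.
Degree of total leverage = total CM / (EBIT − interest) = R$2,915,557.20 / R$1,331,803.20 = 2.1892.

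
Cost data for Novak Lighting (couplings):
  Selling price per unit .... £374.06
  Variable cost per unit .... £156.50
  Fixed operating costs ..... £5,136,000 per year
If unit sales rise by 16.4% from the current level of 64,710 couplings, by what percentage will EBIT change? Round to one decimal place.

Total contribution margin = 64,710 × £217.56 = £14,078,307.60.
Subtracting fixed costs: EBIT = £14,078,307.60 − £5,136,000 = £8,942,307.60.
DOL = contribution ÷ EBIT = £14,078,307.60 ÷ £8,942,307.60 = 1.5743.
%ΔEBIT = DOL × %ΔSales = 1.5743 × +16.4% = +25.8%.

+25.8%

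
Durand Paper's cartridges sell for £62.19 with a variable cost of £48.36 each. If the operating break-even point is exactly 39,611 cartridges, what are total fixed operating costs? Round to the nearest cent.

£547,820.13

Each unit contributes £62.19 − £48.36 = £13.83.
Fixed costs = break-even units × CM = 39,611 × £13.83 = £547,820.13.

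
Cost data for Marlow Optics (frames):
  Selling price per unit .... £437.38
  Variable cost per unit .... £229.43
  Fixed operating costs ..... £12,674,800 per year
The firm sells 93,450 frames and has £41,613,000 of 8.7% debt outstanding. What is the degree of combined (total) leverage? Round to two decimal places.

Contribution at this volume is 93,450 × £207.95 = £19,432,927.50.
Subtracting fixed costs: EBIT = £19,432,927.50 − £12,674,800 = £6,758,127.50. Interest = £3,620,331.00.
DOL = £19,432,927.50 ÷ £6,758,127.50 = 2.8755; DFL = £6,758,127.50 ÷ £3,137,796.50 = 2.1538.
Combined leverage = 2.8755 × 2.1538 = 6.1933.

6.19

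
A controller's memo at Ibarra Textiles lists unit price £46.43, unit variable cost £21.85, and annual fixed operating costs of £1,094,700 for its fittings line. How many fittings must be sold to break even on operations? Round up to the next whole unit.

Unit CM = price − variable cost = £46.43 − £21.85 = £24.58.
Units to break even: £1,094,700 ÷ £24.58 = 44,536.21, rounded up to 44,537.

44,537 fittings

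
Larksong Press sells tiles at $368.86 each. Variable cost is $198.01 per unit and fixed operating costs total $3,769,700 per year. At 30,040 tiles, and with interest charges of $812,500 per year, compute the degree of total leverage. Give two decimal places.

9.33

Contribution at this volume is 30,040 × $170.85 = $5,132,334.00.
EBIT = $5,132,334.00 − $3,769,700 = $1,362,634.00. Interest = $812,500.00, so EBIT − I = $550,134.00.
DCL = contribution ÷ (EBIT − I) = $5,132,334.00 ÷ $550,134.00 = 9.3292.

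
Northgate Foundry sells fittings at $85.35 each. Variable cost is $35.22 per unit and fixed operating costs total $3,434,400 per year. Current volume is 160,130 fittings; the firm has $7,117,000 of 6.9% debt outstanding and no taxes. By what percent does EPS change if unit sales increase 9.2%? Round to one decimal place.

+18.0%

Total contribution margin = 160,130 × $50.13 = $8,027,316.90.
Subtracting fixed costs: EBIT = $8,027,316.90 − $3,434,400 = $4,592,916.90.
Interest = $491,073.00, so EBIT − I = $4,101,843.90.
Degree of combined leverage = contribution ÷ (EBIT − I) = $8,027,316.90 ÷ $4,101,843.90 = 1.9570.
%ΔEPS = DCL × %ΔSales = 1.9570 × +9.2% = +18.0%.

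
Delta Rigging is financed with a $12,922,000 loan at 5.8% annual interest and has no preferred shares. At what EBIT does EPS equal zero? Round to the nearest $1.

Annual interest = 5.8% × $12,922,000 = $749,476.00.
With no preferred dividends, EPS = 0 when EBIT exactly covers interest, so the financial break-even EBIT is $749,476.00.

$749,476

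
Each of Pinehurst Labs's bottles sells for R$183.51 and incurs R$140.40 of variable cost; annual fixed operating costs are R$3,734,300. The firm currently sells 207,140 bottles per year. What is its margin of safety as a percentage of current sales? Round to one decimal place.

Unit CM = price − variable cost = R$183.51 − R$140.40 = R$43.11. Break-even units = R$3,734,300 ÷ R$43.11 = 86,622.59; break-even revenue = 86,622.59 × R$183.51 = R$15,896,112.11.
Actual sales revenue = 207,140 × R$183.51 = R$38,012,261.40.
Margin of safety = (R$38,012,261.40 − R$15,896,112.11) ÷ R$38,012,261.40 = 58.2%.

58.2%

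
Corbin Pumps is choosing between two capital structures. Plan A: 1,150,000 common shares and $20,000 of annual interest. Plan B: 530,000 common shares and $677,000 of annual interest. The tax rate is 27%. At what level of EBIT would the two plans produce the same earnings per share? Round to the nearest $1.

At indifference, (EBIT − 20,000)(1 − t)/1,150,000 = (EBIT − 677,000)(1 − t)/530,000.
The (1 − t) factor cancels: (EBIT − 20,000) × 530,000 = (EBIT − 677,000) × 1,150,000.
EBIT × (1,150,000 − 530,000) = 677,000 × 1,150,000 − 20,000 × 530,000 = 767,950,000,000, so EBIT = 767,950,000,000 ÷ 620,000 = 1,238,629.03.

$1,238,629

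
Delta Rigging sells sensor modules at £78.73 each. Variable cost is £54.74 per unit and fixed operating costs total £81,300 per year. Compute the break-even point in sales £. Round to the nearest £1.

£266,809

Contribution margin per unit = £78.73 − £54.74 = £23.99, a CM ratio of £23.99 ÷ £78.73 = 0.3047.
Break-even revenue = fixed costs × price ÷ CM = £81,300 × £78.73 ÷ £23.99 = £266,809.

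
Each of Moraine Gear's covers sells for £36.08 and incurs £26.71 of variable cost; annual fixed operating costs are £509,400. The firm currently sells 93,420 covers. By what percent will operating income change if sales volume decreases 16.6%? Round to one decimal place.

Total contribution margin = 93,420 × £9.37 = £875,345.40.
EBIT = £875,345.40 − £509,400 = £365,945.40.
DOL = contribution ÷ EBIT = £875,345.40 ÷ £365,945.40 = 2.3920.
Operating income changes by 2.3920 × -16.6% = -39.7%.

-39.7%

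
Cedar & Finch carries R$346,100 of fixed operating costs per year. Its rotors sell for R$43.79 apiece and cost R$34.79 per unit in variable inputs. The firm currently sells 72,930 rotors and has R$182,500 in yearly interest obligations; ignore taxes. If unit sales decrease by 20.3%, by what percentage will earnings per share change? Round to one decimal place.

At 72,930 units, contribution = 72,930 × R$9.00 = R$656,370.00.
EBIT = R$656,370.00 − R$346,100 = R$310,270.00.
Interest = R$182,500.00, so EBIT − I = R$127,770.00.
DCL = total CM / (EBIT − I) = R$656,370.00 / R$127,770.00 = 5.1371.
%ΔEPS = DCL × %ΔSales = 5.1371 × -20.3% = -104.3%.

-104.3%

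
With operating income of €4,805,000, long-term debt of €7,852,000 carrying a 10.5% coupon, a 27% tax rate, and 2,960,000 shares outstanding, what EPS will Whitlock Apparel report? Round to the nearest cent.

Pre-tax income = €4,805,000 − €824,460.00 = €3,980,540.00.
After tax at 27%: net income = €3,980,540.00 × 0.73 = €2,905,794.20.
Per share: €2,905,794.20 / 2,960,000 shares = €0.98.

€0.98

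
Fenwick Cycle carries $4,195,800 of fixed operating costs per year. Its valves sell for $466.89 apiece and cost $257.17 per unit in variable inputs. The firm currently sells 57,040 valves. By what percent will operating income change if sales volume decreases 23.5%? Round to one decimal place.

-36.2%

Total contribution margin = 57,040 × $209.72 = $11,962,428.80.
EBIT = $11,962,428.80 − $4,195,800 = $7,766,628.80.
DOL = contribution ÷ EBIT = $11,962,428.80 ÷ $7,766,628.80 = 1.5402.
Operating income changes by 1.5402 × -23.5% = -36.2%.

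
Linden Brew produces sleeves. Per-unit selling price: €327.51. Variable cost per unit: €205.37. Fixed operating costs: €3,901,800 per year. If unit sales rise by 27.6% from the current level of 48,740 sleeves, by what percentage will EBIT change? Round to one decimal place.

+80.1%

At 48,740 units, contribution = 48,740 × €122.14 = €5,953,103.60.
Subtracting fixed costs: EBIT = €5,953,103.60 − €3,901,800 = €2,051,303.60.
So DOL = total CM / EBIT = €5,953,103.60 / €2,051,303.60 = 2.9021.
Operating income changes by 2.9021 × +27.6% = +80.1%.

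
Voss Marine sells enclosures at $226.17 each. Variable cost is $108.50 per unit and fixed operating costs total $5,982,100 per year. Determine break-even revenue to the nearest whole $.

CM per unit = $226.17 − $108.50 = $117.67; CM ratio = $117.67 / $226.17 = 0.5203.
Break-even sales = FC ÷ CM ratio = $5,982,100 × $226.17 / $117.67 = $11,498,016.

$11,498,016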